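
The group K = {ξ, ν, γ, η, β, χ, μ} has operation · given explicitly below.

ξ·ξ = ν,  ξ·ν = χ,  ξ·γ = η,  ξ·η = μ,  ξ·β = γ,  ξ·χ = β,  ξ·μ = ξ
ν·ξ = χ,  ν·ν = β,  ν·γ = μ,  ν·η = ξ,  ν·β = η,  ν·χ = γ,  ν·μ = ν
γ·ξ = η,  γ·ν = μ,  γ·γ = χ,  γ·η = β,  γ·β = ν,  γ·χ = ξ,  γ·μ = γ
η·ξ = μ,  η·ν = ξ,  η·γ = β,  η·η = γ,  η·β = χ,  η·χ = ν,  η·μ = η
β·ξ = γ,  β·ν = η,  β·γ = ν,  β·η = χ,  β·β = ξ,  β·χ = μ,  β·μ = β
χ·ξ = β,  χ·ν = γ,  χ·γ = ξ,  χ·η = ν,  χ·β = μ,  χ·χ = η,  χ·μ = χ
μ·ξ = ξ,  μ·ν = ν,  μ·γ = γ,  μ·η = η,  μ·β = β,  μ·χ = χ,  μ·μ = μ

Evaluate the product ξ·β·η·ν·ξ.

ξ·β = γ
γ·η = β
β·ν = η
η·ξ = μ
(Structurally, K here is isomorphic to the cyclic group Z_7.)

μ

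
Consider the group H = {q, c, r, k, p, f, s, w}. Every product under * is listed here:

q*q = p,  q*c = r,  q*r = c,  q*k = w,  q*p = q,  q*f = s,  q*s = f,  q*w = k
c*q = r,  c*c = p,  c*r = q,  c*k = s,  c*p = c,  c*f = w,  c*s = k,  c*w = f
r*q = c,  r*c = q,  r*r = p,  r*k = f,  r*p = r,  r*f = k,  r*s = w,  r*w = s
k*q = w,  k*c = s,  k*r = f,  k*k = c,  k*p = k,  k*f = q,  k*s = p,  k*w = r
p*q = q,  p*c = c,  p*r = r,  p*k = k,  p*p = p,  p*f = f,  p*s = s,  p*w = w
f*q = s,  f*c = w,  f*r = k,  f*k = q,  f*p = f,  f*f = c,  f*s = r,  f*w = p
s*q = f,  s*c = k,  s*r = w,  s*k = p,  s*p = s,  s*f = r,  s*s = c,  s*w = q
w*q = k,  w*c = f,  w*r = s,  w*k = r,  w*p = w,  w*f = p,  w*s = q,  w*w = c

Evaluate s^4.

s^1 = s
s^2 = s * s = c
s^3 = c * s = k
s^4 = k * s = p

p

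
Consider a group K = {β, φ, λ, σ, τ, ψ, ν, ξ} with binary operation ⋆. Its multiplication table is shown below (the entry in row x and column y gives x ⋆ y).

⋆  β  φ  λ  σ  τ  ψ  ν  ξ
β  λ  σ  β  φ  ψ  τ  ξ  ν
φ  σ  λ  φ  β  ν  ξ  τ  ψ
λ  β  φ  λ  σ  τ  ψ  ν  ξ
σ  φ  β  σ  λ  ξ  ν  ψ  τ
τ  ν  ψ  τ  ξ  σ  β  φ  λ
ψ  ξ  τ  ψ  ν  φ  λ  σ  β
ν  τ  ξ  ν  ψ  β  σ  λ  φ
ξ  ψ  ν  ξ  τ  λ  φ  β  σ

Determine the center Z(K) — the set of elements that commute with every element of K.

An element z is central iff its row equals its column in the table.
For φ: φ ⋆ ξ = ψ ≠ ν = ξ ⋆ φ, so φ ∉ Z.
Checking each element this way leaves Z(K) = {λ, σ}.

{λ, σ}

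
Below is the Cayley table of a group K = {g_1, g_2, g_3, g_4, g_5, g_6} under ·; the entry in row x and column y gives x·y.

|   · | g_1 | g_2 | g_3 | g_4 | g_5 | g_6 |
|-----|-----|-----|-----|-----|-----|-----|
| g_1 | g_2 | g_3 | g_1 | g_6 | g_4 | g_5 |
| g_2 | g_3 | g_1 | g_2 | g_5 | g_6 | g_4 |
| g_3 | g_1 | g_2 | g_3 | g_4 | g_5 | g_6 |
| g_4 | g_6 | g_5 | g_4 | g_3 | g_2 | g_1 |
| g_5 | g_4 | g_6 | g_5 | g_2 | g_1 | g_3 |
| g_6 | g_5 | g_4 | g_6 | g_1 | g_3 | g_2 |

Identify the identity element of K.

The identity e satisfies e·x = x for all x, so its row in the table reproduces the column headers.
Row g_3 reads: g_1, g_2, g_3, g_4, g_5, g_6 — exactly the header order. So g_3 is the identity.

g_3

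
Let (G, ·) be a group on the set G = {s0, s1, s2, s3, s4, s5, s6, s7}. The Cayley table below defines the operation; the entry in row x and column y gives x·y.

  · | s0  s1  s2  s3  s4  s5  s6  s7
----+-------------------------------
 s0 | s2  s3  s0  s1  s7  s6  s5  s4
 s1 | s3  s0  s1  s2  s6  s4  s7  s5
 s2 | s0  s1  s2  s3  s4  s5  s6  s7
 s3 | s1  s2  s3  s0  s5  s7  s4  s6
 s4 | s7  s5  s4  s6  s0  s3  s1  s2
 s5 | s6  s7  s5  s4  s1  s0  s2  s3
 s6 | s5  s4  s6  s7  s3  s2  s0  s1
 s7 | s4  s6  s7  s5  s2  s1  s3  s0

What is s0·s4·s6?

s0·s4 = s7
s7·s6 = s3

s3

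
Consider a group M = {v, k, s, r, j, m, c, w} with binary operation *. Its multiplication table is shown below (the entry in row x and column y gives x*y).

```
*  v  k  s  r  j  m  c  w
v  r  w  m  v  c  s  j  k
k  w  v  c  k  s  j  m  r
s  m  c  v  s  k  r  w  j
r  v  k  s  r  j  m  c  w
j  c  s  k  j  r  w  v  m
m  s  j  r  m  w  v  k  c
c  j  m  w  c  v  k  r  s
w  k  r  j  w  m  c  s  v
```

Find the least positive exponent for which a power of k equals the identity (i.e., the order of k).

4

The identity element is r (its row matches the header).
k^1 = k
k^2 = k*k = v
k^3 = v*k = w
k^4 = w*k = r
The first power of k equal to the identity is k^4, so ord(k) = 4.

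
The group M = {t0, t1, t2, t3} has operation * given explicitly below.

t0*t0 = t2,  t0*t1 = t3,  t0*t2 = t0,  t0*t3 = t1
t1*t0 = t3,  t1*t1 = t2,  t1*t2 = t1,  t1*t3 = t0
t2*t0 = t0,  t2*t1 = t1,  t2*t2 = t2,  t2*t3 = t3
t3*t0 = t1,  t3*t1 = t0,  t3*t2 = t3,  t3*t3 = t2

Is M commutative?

Check whether the table is symmetric across its main diagonal.
Every entry (row x, col y) equals the entry (row y, col x), so M is abelian.
(In fact M ≅ the Klein four-group V_4.)

Yes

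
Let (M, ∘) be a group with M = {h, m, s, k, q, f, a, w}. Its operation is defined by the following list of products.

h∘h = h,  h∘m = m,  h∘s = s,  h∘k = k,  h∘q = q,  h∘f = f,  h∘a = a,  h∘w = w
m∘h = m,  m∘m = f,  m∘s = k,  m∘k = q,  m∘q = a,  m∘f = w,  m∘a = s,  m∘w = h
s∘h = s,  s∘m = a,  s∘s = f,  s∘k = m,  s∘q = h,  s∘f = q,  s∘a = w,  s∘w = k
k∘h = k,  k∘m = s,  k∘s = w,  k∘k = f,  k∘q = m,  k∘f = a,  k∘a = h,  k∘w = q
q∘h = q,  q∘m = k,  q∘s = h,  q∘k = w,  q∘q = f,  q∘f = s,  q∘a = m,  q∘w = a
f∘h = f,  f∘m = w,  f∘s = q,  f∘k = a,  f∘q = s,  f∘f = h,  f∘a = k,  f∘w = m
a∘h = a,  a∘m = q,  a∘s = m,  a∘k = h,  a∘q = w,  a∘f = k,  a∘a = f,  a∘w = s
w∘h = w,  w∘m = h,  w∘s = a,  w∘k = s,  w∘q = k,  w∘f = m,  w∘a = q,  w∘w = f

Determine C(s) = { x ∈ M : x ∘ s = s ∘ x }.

Compare row s with column s entry by entry.
q ∘ s = h = s ∘ q, so q commutes with s.
w ∘ s = a but s ∘ w = k, so w does not.
Collecting the elements that commute with s: C(s) = {f, h, q, s}.

{f, h, q, s}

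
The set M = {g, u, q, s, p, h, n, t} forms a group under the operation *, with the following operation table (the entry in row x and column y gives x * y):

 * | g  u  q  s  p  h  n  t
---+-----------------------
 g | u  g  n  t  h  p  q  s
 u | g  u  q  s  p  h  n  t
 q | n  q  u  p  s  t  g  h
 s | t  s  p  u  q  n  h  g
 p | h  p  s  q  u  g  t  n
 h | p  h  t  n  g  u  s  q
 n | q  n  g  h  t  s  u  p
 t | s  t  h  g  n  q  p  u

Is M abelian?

Check whether the table is symmetric across its main diagonal.
Every entry (row x, col y) equals the entry (row y, col x), so M is abelian.

Yes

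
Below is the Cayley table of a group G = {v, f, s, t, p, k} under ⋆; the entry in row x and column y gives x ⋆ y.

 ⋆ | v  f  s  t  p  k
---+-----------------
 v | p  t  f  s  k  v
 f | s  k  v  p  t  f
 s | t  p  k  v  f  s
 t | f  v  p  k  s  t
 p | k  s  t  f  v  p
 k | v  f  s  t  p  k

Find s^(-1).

First locate the identity: row k matches the header, so k is the identity.
Scan row s for k: s ⋆ s = k. Hence s^(-1) = s.
(Structurally, G here is isomorphic to the symmetric group S_3.)

s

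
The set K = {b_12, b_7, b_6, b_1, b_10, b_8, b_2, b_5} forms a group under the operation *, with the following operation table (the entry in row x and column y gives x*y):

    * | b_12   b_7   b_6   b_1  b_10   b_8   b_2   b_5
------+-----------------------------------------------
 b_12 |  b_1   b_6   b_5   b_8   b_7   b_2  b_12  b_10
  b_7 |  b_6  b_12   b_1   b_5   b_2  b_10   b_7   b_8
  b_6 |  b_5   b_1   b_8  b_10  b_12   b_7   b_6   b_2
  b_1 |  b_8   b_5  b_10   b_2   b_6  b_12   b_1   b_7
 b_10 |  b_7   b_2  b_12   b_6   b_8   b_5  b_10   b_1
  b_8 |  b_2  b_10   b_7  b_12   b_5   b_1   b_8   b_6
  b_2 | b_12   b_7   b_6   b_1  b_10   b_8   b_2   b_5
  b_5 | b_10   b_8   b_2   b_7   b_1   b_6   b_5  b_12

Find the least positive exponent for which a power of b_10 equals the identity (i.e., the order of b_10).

The identity element is b_2 (its row matches the header).
b_10^1 = b_10
b_10^2 = b_10*b_10 = b_8
b_10^3 = b_8*b_10 = b_5
b_10^4 = b_5*b_10 = b_1
b_10^5 = b_1*b_10 = b_6
b_10^6 = b_6*b_10 = b_12
b_10^7 = b_12*b_10 = b_7
b_10^8 = b_7*b_10 = b_2
The first power of b_10 equal to the identity is b_10^8, so ord(b_10) = 8.
(Structurally, K here is isomorphic to the cyclic group Z_8.)

8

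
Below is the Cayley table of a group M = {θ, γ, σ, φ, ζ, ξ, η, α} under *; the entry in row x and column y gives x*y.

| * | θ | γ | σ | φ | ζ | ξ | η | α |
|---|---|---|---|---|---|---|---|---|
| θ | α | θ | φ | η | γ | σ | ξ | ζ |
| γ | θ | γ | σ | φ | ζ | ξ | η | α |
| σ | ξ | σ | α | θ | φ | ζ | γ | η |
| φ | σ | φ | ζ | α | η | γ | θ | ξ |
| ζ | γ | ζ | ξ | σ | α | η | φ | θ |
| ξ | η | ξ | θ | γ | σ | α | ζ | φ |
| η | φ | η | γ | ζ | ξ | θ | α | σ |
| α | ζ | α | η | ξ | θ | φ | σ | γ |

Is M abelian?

η*φ = ζ but φ*η = θ.
Since η and φ do not commute, M is not abelian.

No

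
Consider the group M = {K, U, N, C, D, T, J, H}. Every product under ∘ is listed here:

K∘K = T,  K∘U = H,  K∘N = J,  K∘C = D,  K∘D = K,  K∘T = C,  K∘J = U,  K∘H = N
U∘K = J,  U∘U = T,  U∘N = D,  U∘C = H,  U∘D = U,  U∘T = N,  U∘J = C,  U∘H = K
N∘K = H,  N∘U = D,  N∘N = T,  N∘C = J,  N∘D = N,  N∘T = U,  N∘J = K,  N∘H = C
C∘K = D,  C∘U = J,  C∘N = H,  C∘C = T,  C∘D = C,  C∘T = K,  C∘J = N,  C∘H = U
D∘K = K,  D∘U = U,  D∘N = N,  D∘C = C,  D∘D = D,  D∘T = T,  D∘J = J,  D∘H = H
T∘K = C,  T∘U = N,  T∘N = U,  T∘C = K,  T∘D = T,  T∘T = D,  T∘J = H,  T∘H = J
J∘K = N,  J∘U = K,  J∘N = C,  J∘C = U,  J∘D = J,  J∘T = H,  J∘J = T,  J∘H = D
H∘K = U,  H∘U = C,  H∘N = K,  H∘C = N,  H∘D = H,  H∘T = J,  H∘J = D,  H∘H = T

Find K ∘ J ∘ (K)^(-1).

The identity is D. In row K, the entry D sits in column C, so K^(-1) = C.
K ∘ J = U
U ∘ C = H

H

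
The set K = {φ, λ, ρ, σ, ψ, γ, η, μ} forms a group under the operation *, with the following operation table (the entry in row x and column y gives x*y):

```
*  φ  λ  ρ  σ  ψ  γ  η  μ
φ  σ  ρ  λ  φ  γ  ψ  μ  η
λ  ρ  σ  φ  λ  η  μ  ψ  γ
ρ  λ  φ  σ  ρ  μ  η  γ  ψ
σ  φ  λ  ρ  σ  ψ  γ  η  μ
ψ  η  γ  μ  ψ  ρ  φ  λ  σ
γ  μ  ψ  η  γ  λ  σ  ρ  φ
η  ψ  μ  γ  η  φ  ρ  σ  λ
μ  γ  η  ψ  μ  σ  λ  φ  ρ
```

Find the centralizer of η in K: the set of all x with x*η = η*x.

Compare row η with column η entry by entry.
ρ*η = γ = η*ρ, so ρ commutes with η.
φ*η = μ but η*φ = ψ, so φ does not.
Collecting the elements that commute with η: C(η) = {γ, η, ρ, σ}.
(Structurally, K here is isomorphic to the dihedral group D_4.)

{γ, η, ρ, σ}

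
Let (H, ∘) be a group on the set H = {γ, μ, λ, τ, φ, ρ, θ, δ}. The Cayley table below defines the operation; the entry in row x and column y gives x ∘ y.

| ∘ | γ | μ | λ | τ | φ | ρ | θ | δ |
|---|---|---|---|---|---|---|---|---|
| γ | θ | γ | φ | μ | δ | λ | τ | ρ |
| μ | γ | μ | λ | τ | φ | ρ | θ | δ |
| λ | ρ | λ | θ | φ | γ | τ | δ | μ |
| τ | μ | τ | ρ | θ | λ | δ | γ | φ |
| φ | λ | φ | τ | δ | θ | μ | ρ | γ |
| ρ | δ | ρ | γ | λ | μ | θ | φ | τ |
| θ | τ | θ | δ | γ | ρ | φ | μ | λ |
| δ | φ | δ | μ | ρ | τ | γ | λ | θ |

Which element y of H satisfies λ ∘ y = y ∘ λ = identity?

δ

First locate the identity: row μ matches the header, so μ is the identity.
Scan row λ for μ: λ ∘ δ = μ. Hence λ^(-1) = δ.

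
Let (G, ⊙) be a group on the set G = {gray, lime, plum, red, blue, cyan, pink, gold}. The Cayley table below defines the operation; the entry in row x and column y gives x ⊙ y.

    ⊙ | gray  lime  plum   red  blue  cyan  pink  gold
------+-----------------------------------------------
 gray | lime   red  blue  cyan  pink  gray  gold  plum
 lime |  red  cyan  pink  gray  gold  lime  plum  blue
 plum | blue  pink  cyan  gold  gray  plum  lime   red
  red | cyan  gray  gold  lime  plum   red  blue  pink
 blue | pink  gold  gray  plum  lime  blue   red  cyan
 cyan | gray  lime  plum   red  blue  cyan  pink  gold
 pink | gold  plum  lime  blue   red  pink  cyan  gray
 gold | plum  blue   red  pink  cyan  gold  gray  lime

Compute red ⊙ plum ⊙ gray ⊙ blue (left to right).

red ⊙ plum = gold
gold ⊙ gray = plum
plum ⊙ blue = gray

gray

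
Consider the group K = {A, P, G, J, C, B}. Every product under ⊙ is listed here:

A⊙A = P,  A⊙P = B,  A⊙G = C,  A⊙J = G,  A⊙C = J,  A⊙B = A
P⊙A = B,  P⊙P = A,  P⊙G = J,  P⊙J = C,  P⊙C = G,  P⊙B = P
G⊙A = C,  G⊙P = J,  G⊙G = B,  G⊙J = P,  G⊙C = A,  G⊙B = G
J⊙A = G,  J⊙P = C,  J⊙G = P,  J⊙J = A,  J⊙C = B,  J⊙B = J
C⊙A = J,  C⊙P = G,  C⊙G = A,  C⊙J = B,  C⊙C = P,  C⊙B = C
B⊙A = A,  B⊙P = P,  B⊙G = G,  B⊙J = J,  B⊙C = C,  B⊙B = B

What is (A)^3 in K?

A^1 = A
A^2 = A ⊙ A = P
A^3 = P ⊙ A = B
(Structurally, K here is isomorphic to the cyclic group Z_6.)

B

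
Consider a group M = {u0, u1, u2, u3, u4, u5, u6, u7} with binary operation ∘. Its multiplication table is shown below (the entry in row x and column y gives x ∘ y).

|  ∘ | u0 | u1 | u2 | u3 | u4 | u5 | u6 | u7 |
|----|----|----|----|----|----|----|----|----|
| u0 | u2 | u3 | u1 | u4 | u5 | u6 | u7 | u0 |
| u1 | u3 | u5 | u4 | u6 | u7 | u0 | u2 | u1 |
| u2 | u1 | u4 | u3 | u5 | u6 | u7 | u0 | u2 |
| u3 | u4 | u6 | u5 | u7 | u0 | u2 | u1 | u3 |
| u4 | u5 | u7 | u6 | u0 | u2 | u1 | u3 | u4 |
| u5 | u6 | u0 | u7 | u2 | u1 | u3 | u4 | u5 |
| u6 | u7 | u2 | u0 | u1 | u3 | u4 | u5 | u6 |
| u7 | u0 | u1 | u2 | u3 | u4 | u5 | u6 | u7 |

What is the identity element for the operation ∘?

The identity e satisfies e ∘ x = x for all x, so its row in the table reproduces the column headers.
Row u7 reads: u0, u1, u2, u3, u4, u5, u6, u7 — exactly the header order. So u7 is the identity.
(Structurally, M here is isomorphic to the cyclic group Z_8.)

u7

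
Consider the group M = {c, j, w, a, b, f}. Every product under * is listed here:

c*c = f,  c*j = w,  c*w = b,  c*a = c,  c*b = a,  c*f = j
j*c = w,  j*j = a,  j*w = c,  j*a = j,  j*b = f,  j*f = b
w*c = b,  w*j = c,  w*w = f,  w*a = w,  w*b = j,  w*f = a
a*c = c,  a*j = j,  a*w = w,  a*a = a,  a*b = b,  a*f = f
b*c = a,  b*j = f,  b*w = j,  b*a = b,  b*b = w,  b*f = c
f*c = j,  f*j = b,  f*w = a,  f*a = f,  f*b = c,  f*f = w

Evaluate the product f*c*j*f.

f

f*c = j
j*j = a
a*f = f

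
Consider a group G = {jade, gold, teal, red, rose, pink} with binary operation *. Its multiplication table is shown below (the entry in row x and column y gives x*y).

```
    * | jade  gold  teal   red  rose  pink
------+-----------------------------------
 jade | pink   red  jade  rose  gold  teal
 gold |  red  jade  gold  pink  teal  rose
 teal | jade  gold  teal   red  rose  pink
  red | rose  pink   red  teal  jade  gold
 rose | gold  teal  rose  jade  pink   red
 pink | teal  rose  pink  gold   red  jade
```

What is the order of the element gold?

The identity element is teal (its row matches the header).
gold^1 = gold
gold^2 = gold*gold = jade
gold^3 = jade*gold = red
gold^4 = red*gold = pink
gold^5 = pink*gold = rose
gold^6 = rose*gold = teal
The first power of gold equal to the identity is gold^6, so ord(gold) = 6.
(Structurally, G here is isomorphic to the cyclic group Z_6.)

6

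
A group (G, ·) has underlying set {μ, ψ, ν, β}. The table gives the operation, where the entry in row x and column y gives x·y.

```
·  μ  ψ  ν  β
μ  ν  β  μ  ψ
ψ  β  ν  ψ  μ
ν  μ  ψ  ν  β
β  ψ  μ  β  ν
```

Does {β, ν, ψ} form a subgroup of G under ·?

No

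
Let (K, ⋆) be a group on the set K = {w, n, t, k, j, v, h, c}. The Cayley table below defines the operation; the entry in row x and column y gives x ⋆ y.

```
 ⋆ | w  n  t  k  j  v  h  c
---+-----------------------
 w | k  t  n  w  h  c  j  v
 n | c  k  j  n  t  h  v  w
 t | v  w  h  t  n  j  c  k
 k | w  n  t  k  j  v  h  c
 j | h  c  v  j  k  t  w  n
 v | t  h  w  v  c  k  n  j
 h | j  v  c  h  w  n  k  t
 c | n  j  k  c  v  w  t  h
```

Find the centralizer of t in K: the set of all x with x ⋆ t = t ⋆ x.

{c, h, k, t}

Compare row t with column t entry by entry.
c ⋆ t = k = t ⋆ c, so c commutes with t.
w ⋆ t = n but t ⋆ w = v, so w does not.
Collecting the elements that commute with t: C(t) = {c, h, k, t}.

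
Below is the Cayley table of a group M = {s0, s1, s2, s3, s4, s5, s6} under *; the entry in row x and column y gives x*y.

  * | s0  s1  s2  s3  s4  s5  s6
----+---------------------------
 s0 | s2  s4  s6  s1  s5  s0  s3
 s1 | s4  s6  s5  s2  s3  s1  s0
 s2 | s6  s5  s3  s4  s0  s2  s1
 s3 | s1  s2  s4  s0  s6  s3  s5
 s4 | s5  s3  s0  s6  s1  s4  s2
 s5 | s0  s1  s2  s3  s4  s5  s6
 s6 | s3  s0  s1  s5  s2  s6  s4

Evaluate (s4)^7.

s5

s4^1 = s4
s4^2 = s4*s4 = s1
s4^3 = s1*s4 = s3
s4^4 = s3*s4 = s6
s4^5 = s6*s4 = s2
s4^6 = s2*s4 = s0
s4^7 = s0*s4 = s5
(Structurally, M here is isomorphic to the cyclic group Z_7.)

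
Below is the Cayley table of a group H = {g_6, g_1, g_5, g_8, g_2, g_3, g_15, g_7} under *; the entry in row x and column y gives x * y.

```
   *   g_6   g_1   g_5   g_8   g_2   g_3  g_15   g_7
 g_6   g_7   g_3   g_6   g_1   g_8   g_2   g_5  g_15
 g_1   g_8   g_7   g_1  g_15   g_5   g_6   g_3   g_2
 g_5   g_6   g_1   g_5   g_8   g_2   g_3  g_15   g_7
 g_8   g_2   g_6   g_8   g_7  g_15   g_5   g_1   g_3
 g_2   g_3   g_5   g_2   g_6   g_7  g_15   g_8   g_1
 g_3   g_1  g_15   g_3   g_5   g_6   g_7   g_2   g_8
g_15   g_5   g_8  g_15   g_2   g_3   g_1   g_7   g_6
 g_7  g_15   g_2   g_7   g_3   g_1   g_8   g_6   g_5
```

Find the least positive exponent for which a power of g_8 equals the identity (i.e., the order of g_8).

4

The identity element is g_5 (its row matches the header).
g_8^1 = g_8
g_8^2 = g_8 * g_8 = g_7
g_8^3 = g_7 * g_8 = g_3
g_8^4 = g_3 * g_8 = g_5
The first power of g_8 equal to the identity is g_8^4, so ord(g_8) = 4.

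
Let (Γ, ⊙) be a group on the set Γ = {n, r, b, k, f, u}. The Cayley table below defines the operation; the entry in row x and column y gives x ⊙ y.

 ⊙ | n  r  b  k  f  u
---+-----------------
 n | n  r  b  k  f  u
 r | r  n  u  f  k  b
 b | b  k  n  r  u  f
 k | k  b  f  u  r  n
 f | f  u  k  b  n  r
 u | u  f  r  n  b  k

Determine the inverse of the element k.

First locate the identity: row n matches the header, so n is the identity.
Scan row k for n: k ⊙ u = n. Hence k^(-1) = u.

u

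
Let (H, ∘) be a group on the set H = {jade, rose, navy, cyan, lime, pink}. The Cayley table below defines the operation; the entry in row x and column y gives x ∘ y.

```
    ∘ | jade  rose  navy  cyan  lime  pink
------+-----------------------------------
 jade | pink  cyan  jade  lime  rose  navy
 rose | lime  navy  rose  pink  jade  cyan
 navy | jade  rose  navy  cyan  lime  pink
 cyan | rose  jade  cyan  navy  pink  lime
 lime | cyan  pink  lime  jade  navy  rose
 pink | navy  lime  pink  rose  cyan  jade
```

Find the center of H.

{navy}

An element z is central iff its row equals its column in the table.
For cyan: cyan ∘ pink = lime ≠ rose = pink ∘ cyan, so cyan ∉ Z.
Checking each element this way leaves Z(H) = {navy}.
(Structurally, H here is isomorphic to the symmetric group S_3.)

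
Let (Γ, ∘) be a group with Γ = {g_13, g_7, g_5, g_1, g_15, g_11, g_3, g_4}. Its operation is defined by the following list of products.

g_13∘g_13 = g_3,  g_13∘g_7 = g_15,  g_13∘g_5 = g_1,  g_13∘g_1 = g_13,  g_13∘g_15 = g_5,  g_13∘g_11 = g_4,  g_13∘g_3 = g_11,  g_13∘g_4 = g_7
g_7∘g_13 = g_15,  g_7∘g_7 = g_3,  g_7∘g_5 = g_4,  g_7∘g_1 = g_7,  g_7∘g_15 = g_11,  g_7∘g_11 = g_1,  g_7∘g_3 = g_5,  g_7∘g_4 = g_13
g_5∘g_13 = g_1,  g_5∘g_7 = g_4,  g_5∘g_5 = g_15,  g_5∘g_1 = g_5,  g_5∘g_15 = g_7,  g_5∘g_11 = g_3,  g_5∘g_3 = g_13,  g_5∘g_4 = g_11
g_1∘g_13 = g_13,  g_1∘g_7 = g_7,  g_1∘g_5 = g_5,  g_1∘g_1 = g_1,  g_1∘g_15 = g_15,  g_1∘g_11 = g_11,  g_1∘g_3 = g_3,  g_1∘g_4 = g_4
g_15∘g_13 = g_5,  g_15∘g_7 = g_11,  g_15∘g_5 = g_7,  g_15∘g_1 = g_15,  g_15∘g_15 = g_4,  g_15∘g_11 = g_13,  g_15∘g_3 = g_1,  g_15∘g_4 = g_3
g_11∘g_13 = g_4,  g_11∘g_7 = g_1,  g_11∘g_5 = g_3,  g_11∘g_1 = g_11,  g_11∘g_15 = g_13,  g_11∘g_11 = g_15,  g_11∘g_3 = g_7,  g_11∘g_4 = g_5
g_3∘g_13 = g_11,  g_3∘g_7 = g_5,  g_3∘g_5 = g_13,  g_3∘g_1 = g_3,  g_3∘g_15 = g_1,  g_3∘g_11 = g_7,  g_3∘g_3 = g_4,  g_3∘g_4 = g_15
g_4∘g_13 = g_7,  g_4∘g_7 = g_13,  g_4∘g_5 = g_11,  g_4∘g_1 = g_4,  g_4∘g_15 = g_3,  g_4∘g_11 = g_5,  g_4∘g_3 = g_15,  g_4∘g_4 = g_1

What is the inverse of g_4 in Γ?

First locate the identity: row g_1 matches the header, so g_1 is the identity.
Scan row g_4 for g_1: g_4 ∘ g_4 = g_1. Hence g_4^(-1) = g_4.

g_4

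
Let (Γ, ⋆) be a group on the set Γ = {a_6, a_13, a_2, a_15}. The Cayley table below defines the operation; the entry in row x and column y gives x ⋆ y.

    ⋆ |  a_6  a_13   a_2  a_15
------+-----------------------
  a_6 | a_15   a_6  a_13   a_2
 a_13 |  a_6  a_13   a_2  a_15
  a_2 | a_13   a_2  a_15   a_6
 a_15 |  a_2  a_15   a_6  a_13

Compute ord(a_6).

The identity element is a_13 (its row matches the header).
a_6^1 = a_6
a_6^2 = a_6 ⋆ a_6 = a_15
a_6^3 = a_15 ⋆ a_6 = a_2
a_6^4 = a_2 ⋆ a_6 = a_13
The first power of a_6 equal to the identity is a_6^4, so ord(a_6) = 4.

4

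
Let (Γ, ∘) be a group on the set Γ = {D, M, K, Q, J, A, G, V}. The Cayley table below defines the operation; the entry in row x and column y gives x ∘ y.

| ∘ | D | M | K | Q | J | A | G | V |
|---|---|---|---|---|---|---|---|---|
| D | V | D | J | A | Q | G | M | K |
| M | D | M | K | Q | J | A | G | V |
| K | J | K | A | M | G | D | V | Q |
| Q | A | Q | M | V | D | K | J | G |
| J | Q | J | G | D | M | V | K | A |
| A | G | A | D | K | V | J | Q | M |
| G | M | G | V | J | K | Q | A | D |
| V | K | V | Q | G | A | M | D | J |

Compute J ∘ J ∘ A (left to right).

A

J ∘ J = M
M ∘ A = A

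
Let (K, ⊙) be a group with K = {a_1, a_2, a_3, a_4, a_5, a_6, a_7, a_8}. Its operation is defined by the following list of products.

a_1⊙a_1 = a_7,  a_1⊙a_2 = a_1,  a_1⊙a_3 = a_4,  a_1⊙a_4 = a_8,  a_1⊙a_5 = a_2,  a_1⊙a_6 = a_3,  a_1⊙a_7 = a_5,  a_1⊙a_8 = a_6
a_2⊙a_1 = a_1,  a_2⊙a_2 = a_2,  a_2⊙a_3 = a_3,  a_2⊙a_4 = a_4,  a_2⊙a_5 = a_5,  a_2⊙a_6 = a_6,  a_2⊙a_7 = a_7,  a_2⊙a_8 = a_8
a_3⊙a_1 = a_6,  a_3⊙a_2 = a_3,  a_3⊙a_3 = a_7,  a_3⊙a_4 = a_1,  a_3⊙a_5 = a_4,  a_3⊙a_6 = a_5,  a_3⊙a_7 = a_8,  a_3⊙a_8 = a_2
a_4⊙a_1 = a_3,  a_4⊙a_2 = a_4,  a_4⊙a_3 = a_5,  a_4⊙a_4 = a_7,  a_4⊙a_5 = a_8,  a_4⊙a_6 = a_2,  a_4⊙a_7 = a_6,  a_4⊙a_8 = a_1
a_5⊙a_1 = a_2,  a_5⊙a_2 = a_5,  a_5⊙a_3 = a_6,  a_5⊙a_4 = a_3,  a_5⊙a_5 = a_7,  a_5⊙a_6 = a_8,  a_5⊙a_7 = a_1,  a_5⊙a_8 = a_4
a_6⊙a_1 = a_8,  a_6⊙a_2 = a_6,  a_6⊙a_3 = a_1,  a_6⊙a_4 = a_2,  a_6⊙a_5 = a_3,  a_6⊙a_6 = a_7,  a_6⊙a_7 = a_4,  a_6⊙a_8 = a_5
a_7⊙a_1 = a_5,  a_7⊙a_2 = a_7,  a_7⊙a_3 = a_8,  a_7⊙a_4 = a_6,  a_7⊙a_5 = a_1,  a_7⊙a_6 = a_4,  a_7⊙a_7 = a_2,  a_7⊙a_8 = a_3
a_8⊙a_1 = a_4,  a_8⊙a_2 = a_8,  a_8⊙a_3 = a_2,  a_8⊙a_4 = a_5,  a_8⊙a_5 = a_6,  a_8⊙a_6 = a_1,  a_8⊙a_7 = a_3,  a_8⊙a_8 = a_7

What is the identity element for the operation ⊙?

The identity e satisfies e ⊙ x = x for all x, so its row in the table reproduces the column headers.
Row a_2 reads: a_1, a_2, a_3, a_4, a_5, a_6, a_7, a_8 — exactly the header order. So a_2 is the identity.

a_2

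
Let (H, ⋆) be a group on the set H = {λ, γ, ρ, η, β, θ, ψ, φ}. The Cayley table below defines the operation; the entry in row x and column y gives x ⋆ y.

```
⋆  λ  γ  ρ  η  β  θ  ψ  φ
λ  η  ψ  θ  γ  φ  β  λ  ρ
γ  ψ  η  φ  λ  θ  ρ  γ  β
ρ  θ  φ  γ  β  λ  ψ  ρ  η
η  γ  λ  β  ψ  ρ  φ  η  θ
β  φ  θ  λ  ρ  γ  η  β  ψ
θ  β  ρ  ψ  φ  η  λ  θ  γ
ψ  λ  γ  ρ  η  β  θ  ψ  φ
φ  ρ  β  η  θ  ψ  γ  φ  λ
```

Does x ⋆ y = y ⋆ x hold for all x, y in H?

Check whether the table is symmetric across its main diagonal.
Every entry (row x, col y) equals the entry (row y, col x), so H is abelian.

Yes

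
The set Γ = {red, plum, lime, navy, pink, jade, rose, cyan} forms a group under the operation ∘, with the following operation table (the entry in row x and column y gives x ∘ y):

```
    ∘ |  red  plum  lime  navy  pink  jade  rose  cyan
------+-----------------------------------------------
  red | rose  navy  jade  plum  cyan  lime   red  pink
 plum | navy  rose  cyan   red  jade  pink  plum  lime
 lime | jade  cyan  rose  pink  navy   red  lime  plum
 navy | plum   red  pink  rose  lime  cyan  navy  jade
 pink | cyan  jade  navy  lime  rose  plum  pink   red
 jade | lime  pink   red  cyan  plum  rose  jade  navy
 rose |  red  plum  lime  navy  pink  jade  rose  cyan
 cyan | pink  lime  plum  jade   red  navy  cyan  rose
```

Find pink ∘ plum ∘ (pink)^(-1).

plum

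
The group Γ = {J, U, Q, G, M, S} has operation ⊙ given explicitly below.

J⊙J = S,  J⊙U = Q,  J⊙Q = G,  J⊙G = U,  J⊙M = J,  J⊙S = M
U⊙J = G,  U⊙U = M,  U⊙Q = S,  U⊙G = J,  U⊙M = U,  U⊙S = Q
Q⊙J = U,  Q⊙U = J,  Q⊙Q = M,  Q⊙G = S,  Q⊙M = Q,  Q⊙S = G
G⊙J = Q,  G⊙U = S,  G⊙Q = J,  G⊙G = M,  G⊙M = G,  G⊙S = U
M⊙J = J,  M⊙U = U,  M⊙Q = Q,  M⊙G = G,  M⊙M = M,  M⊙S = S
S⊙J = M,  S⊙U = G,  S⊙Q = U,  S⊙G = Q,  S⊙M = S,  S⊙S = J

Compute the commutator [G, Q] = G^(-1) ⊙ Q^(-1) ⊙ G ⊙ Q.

S

Identity is M; from the table G^(-1) = G and Q^(-1) = Q.
G ⊙ Q = J
J ⊙ G = U
U ⊙ Q = S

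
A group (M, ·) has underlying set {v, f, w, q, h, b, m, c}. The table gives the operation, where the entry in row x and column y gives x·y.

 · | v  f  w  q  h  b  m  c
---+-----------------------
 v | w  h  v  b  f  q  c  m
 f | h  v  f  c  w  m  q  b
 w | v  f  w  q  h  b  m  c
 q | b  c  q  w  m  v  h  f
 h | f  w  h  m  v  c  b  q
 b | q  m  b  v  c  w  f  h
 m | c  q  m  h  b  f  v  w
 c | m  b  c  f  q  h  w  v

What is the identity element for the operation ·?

w

The identity e satisfies e·x = x for all x, so its row in the table reproduces the column headers.
Row w reads: v, f, w, q, h, b, m, c — exactly the header order. So w is the identity.
(Structurally, M here is isomorphic to Z_2 x Z_4.)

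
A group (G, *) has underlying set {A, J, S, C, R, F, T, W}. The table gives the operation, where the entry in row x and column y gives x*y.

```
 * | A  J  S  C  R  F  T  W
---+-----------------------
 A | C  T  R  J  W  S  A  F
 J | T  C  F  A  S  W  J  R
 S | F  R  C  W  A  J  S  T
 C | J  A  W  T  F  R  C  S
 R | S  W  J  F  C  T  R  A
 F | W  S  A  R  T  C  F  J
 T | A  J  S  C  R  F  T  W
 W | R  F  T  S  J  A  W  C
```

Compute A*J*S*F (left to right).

A*J = T
T*S = S
S*F = J
(Structurally, G here is isomorphic to the quaternion group Q_8.)

J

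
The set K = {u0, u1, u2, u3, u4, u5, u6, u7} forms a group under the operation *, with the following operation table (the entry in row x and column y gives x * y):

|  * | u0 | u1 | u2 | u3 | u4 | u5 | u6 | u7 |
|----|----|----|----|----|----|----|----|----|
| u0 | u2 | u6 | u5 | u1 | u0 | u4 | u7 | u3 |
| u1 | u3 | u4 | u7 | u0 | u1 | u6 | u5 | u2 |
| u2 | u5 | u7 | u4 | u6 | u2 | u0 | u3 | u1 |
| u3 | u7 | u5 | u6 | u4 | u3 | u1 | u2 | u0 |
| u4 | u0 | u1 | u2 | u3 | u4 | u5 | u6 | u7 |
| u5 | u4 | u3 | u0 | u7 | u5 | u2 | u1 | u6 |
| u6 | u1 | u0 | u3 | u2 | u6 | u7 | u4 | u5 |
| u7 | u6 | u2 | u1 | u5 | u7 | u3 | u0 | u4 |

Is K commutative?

No

u5 * u3 = u7 but u3 * u5 = u1.
Since u5 and u3 do not commute, K is not abelian.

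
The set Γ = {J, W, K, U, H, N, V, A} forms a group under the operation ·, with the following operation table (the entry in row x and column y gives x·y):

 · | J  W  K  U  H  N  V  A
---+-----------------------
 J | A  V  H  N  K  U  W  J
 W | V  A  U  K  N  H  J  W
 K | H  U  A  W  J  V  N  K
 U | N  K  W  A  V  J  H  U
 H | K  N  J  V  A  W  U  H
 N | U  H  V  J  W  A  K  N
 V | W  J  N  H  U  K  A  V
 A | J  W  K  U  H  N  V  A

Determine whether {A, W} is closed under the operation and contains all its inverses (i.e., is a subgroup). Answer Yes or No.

{A, W} contains the identity A.
Checking products: every product of two elements of {A, W} (read from the table) lies in {A, W}, so the set is closed.
In a finite group, a nonempty closed subset is a subgroup. So {A, W} ≤ Γ.

Yes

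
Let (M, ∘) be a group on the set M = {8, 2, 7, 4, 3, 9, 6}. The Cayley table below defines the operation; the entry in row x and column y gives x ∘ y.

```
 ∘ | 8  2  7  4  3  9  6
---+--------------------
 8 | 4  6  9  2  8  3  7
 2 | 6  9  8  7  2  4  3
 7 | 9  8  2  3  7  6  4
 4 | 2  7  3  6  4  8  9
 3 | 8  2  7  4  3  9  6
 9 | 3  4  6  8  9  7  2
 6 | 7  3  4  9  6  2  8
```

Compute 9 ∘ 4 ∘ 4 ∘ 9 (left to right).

4

9 ∘ 4 = 8
8 ∘ 4 = 2
2 ∘ 9 = 4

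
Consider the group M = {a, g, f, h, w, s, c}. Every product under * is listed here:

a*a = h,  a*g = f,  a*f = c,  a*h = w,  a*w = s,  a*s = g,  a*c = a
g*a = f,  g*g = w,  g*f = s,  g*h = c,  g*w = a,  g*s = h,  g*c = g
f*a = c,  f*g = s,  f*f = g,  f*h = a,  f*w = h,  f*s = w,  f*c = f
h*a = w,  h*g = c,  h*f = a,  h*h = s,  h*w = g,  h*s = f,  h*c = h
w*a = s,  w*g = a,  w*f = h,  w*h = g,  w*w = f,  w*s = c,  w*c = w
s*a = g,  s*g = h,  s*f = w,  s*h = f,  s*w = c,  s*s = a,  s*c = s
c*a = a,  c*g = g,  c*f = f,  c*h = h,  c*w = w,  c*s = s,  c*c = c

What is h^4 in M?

a

h^1 = h
h^2 = h * h = s
h^3 = s * h = f
h^4 = f * h = a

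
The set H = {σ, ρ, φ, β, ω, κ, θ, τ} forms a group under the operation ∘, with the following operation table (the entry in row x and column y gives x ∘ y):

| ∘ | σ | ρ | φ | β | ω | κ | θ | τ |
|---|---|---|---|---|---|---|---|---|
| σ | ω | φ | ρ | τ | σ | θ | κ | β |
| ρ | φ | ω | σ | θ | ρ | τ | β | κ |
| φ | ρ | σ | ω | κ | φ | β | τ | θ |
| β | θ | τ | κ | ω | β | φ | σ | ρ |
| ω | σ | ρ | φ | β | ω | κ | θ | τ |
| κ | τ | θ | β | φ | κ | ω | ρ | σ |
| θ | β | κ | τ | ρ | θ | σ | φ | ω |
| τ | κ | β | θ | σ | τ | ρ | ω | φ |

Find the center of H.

An element z is central iff its row equals its column in the table.
For ρ: ρ ∘ τ = κ ≠ β = τ ∘ ρ, so ρ ∉ Z.
Checking each element this way leaves Z(H) = {φ, ω}.

{φ, ω}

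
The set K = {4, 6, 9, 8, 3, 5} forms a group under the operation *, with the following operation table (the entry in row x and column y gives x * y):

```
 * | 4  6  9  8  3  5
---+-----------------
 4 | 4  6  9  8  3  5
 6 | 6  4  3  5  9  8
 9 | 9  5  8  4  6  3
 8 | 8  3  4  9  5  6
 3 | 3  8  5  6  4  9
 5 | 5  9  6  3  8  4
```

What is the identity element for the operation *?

The identity e satisfies e * x = x for all x, so its row in the table reproduces the column headers.
Row 4 reads: 4, 6, 9, 8, 3, 5 — exactly the header order. So 4 is the identity.

4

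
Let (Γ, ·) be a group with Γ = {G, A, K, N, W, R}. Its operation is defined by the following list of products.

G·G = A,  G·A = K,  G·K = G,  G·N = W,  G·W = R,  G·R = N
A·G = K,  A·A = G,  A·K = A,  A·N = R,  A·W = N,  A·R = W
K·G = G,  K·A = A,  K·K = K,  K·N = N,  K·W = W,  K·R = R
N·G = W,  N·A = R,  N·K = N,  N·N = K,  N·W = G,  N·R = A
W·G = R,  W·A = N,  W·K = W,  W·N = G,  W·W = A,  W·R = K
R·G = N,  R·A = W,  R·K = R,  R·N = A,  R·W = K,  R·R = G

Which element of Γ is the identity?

K

The identity e satisfies e·x = x for all x, so its row in the table reproduces the column headers.
Row K reads: G, A, K, N, W, R — exactly the header order. So K is the identity.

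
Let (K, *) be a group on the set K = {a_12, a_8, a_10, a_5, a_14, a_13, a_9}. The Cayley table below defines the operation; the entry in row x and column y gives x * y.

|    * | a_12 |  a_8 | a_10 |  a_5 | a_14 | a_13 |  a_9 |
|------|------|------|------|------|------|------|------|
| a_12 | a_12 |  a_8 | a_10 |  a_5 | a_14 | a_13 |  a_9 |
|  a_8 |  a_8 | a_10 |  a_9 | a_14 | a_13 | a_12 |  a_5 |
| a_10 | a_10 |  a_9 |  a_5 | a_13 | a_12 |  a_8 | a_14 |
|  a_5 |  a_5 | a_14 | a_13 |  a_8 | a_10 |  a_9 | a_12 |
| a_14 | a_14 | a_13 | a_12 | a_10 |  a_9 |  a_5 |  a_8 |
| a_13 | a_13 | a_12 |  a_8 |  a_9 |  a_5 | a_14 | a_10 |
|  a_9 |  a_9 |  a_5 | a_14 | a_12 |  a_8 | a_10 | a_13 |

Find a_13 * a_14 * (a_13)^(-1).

The identity is a_12. In row a_13, the entry a_12 sits in column a_8, so a_13^(-1) = a_8.
a_13 * a_14 = a_5
a_5 * a_8 = a_14
(Structurally, K here is isomorphic to the cyclic group Z_7.)

a_14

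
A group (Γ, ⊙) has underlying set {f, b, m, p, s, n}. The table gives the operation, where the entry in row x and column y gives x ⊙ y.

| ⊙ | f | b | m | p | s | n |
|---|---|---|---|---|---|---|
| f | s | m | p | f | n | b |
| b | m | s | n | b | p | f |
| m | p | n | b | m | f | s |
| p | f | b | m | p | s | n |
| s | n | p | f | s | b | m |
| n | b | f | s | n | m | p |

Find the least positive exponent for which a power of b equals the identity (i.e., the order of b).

The identity element is p (its row matches the header).
b^1 = b
b^2 = b ⊙ b = s
b^3 = s ⊙ b = p
The first power of b equal to the identity is b^3, so ord(b) = 3.

3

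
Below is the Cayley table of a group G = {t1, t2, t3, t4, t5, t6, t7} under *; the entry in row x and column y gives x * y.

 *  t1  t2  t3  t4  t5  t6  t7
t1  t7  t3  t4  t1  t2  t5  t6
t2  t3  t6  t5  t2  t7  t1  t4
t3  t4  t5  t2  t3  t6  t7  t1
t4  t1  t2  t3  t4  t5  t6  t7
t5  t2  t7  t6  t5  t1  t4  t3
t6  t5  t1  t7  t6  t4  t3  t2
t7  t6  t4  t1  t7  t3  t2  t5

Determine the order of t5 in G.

7

The identity element is t4 (its row matches the header).
t5^1 = t5
t5^2 = t5 * t5 = t1
t5^3 = t1 * t5 = t2
t5^4 = t2 * t5 = t7
t5^5 = t7 * t5 = t3
t5^6 = t3 * t5 = t6
t5^7 = t6 * t5 = t4
The first power of t5 equal to the identity is t5^7, so ord(t5) = 7.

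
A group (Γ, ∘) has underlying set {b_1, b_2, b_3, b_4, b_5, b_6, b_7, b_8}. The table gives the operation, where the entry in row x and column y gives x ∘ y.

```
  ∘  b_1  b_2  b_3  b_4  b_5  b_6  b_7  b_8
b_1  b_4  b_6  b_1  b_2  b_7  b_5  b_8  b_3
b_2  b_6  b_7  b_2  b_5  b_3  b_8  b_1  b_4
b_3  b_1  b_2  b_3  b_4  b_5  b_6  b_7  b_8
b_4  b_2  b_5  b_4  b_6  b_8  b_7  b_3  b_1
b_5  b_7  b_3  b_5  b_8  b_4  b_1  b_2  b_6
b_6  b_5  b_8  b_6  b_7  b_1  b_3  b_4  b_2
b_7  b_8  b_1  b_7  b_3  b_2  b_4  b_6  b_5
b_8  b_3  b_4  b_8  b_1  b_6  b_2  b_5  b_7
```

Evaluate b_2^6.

b_2^1 = b_2
b_2^2 = b_2 ∘ b_2 = b_7
b_2^3 = b_7 ∘ b_2 = b_1
b_2^4 = b_1 ∘ b_2 = b_6
b_2^5 = b_6 ∘ b_2 = b_8
b_2^6 = b_8 ∘ b_2 = b_4

b_4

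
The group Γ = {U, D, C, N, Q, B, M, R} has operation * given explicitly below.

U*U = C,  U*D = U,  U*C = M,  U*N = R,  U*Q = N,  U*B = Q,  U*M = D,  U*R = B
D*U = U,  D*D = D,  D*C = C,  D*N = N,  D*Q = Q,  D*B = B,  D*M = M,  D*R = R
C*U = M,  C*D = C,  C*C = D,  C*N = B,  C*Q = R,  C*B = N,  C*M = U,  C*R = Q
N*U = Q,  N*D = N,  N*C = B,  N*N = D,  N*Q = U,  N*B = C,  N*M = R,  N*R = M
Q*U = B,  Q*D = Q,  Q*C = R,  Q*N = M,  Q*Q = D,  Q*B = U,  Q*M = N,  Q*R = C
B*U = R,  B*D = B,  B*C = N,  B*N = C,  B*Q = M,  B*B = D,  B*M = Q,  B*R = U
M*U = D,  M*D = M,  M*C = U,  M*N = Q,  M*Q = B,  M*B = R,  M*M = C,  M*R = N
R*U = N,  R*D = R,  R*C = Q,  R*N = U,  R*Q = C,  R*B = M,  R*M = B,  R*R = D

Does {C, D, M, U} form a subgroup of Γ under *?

{C, D, M, U} contains the identity D.
Checking products: every product of two elements of {C, D, M, U} (read from the table) lies in {C, D, M, U}, so the set is closed.
In a finite group, a nonempty closed subset is a subgroup. So {C, D, M, U} ≤ Γ.

Yes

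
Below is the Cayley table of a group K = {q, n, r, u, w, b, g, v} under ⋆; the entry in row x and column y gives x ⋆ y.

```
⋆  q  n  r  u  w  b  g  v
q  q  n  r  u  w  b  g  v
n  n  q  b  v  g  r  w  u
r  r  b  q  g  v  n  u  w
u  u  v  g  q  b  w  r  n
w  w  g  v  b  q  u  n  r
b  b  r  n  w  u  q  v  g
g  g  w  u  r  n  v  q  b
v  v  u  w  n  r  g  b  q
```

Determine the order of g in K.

2

The identity element is q (its row matches the header).
g^1 = g
g^2 = g ⋆ g = q
The first power of g equal to the identity is g^2, so ord(g) = 2.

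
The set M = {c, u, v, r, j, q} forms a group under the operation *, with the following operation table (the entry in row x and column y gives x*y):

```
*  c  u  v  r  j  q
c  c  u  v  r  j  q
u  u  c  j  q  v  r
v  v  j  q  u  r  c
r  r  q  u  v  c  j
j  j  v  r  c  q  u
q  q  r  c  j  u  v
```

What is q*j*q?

r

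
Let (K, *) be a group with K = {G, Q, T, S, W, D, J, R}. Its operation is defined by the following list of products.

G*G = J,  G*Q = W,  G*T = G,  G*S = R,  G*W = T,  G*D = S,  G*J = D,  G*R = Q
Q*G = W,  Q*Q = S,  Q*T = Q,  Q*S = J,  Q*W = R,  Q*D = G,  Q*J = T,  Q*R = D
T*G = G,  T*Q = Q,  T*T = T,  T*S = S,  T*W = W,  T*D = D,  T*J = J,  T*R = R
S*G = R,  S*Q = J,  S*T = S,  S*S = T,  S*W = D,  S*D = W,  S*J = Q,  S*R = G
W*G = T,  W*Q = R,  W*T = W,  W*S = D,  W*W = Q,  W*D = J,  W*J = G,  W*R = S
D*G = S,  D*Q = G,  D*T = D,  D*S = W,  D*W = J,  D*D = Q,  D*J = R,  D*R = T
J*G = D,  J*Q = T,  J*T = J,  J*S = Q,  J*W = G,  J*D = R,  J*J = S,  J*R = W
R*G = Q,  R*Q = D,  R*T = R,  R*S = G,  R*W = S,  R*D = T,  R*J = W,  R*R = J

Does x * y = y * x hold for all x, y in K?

Yes

Check whether the table is symmetric across its main diagonal.
Every entry (row x, col y) equals the entry (row y, col x), so K is abelian.
(In fact K ≅ the cyclic group Z_8.)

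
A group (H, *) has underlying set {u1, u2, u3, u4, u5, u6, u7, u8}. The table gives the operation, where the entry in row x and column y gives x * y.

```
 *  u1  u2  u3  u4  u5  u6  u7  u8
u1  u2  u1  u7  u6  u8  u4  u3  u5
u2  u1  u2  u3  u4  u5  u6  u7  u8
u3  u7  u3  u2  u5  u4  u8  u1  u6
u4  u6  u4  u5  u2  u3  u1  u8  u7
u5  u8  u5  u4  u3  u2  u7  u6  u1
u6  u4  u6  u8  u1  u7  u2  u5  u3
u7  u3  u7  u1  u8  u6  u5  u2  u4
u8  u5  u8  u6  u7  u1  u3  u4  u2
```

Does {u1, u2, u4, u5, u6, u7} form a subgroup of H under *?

No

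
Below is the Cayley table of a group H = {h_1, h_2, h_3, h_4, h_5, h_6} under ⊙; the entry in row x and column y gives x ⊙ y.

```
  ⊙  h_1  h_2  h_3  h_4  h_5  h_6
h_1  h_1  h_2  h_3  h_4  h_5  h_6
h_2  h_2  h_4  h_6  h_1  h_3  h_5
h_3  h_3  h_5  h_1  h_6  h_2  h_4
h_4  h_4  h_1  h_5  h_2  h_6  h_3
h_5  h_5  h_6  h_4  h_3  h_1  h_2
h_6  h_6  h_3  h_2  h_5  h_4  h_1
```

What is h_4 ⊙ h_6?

Read row h_4, column h_6: h_4 ⊙ h_6 = h_3.

h_3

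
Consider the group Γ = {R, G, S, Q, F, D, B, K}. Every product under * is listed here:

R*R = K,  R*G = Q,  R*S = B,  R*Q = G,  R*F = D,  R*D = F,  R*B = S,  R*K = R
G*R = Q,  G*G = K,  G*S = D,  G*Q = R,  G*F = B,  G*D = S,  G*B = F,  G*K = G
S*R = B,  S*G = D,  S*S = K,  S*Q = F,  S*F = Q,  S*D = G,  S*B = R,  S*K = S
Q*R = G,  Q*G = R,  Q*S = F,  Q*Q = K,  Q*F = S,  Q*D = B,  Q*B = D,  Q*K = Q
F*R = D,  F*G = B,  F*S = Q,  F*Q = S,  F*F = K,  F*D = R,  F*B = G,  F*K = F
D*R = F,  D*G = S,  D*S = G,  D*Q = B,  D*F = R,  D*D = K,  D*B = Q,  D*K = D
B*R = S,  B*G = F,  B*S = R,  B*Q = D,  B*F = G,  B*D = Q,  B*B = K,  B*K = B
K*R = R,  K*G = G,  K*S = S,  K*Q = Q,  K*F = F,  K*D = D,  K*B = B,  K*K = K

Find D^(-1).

D

First locate the identity: row K matches the header, so K is the identity.
Scan row D for K: D*D = K. Hence D^(-1) = D.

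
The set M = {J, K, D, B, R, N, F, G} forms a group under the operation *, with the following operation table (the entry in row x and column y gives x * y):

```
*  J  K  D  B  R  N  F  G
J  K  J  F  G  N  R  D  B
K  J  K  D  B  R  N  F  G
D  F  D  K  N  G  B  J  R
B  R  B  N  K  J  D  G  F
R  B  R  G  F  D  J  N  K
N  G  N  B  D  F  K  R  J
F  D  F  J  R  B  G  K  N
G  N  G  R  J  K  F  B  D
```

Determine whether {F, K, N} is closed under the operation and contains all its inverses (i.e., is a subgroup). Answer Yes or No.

No

N * F = R, which is not in {F, K, N}.
The subset is not closed under *, so it is not a subgroup.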